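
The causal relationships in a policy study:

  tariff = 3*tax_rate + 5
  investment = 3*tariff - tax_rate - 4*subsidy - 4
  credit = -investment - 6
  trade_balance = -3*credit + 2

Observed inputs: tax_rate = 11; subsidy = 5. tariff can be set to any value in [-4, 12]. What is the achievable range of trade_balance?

-121 to 23

Intervening on tariff fixes its value directly, overriding its dependence on tax_rate.
Substituting into the investment equation gives investment = 3*tariff - 35.
This gives credit = -3*tariff + 29.
Substituting into the trade_balance equation gives trade_balance = 9*tariff - 85.
Linear in tariff, so extremes are at the endpoints: tariff = -4 gives trade_balance = -121; tariff = 12 gives trade_balance = 23.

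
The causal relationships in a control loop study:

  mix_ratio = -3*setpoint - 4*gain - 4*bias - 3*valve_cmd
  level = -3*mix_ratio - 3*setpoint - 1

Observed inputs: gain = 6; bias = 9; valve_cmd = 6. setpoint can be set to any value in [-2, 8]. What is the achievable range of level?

Substituting into the mix_ratio equation gives mix_ratio = -3*setpoint - 78.
Substituting into the level equation gives level = 6*setpoint + 233.
Linear in setpoint, so extremes are at the endpoints: setpoint = -2 gives level = 221; setpoint = 8 gives level = 281.

221 to 281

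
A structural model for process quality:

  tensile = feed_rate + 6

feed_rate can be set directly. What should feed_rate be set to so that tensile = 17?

feed_rate = 11

Solve feed_rate + 6 = 17: feed_rate = (17 - 6) / 1 = 11.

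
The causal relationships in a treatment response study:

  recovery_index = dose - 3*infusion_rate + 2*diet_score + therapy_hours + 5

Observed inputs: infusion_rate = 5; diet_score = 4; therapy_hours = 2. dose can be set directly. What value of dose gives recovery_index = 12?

Substituting into the recovery_index equation gives recovery_index = dose.
Solve dose = 12: dose = 12 / 1 = 12.

dose = 12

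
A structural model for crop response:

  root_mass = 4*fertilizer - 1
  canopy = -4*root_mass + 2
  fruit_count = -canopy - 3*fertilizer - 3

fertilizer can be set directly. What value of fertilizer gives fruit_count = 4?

fertilizer = 1

Substituting into the canopy equation gives canopy = -16*fertilizer + 6.
So fruit_count = 13*fertilizer - 9.
Solve 13*fertilizer - 9 = 4: fertilizer = (4 + 9) / 13 = 1.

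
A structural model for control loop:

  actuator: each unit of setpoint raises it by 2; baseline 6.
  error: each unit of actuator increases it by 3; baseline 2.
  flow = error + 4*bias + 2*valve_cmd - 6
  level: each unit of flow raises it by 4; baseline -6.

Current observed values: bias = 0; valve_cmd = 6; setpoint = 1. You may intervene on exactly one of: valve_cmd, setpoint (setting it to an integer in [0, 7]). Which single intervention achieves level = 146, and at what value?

Intervening on valve_cmd: level = 8*valve_cmd + 74. Reaching 146 requires valve_cmd = 9, outside [0, 7].
Intervening on setpoint: with other inputs at their observed values, level = 24*setpoint + 98. Solving for 146 gives setpoint = 2, within [0, 7].

set setpoint = 2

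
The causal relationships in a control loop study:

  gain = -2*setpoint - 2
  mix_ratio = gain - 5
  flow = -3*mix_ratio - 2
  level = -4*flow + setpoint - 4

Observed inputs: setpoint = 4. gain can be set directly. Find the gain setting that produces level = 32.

Intervening on gain fixes its value directly, overriding its dependence on setpoint.
Substituting into the flow equation gives flow = -3*gain + 13.
Substituting into the level equation gives level = 12*gain - 52.
Solve 12*gain - 52 = 32: gain = (32 + 52) / 12 = 7.

gain = 7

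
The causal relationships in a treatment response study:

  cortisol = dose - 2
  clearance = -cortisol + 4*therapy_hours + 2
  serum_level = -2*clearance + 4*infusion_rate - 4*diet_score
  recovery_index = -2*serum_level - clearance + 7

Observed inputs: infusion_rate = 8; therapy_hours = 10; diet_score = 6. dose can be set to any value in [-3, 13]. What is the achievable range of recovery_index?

84 to 132

Substituting into the clearance equation gives clearance = -dose + 44.
Substituting into the serum_level equation gives serum_level = 2*dose - 80.
So recovery_index = -3*dose + 123.
Linear in dose, so extremes are at the endpoints: dose = -3 gives recovery_index = 132; dose = 13 gives recovery_index = 84.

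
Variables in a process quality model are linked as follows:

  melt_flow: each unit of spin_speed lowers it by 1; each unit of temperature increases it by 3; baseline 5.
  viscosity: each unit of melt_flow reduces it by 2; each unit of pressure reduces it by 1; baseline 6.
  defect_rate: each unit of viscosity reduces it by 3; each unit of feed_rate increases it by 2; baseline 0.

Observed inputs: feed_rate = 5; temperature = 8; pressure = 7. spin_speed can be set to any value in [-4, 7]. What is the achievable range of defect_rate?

Substituting into the melt_flow equation gives melt_flow = -spin_speed + 29.
Substituting into the viscosity equation gives viscosity = 2*spin_speed - 59.
defect_rate becomes -6*spin_speed + 187.
Linear in spin_speed, so extremes are at the endpoints: spin_speed = -4 gives defect_rate = 211; spin_speed = 7 gives defect_rate = 145.

145 to 211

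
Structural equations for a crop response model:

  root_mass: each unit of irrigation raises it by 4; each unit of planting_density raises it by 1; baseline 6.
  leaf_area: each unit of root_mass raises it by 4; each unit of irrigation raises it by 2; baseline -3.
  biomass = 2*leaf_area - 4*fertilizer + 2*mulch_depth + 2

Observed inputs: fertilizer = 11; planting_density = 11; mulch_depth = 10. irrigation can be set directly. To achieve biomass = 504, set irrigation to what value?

irrigation = 11

Substituting into the root_mass equation gives root_mass = 4*irrigation + 17.
This gives leaf_area = 18*irrigation + 65.
Substituting into the biomass equation gives biomass = 36*irrigation + 108.
Solve 36*irrigation + 108 = 504: irrigation = (504 - 108) / 36 = 11.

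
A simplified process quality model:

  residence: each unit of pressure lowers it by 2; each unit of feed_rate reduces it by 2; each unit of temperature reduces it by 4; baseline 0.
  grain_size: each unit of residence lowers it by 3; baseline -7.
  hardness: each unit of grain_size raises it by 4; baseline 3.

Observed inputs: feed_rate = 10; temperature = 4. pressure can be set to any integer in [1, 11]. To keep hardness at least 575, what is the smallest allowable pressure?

pressure = 7

Substituting into the residence equation gives residence = -2*pressure - 36.
grain_size becomes 6*pressure + 101.
So hardness = 24*pressure + 407.
Require 24*pressure + 407 ≥ 575, so pressure ≥ 7.
The smallest integer in [1, 11] satisfying this is 7.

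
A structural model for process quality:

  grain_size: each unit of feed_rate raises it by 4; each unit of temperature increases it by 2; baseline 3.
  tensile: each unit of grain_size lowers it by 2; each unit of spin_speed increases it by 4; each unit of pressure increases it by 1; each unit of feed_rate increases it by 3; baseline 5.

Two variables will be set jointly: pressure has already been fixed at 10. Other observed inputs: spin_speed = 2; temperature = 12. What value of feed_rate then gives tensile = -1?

With pressure held at 10:
Substituting into the grain_size equation gives grain_size = 4*feed_rate + 27.
Substituting into the tensile equation gives tensile = -5*feed_rate - 31.
Solve -5*feed_rate - 31 = -1: feed_rate = (-1 + 31) / -5 = -6.

feed_rate = -6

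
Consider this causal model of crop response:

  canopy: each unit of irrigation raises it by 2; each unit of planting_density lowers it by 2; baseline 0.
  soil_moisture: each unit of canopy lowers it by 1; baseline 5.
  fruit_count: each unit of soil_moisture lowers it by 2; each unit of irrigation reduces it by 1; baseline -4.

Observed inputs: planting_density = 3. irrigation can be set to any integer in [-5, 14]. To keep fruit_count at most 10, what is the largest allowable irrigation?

irrigation = 12

Substituting into the canopy equation gives canopy = 2*irrigation - 6.
Substituting into the soil_moisture equation gives soil_moisture = -2*irrigation + 11.
Substituting into the fruit_count equation gives fruit_count = 3*irrigation - 26.
Require 3*irrigation - 26 ≤ 10, so irrigation ≤ 12.
The largest integer in [-5, 14] satisfying this is 12.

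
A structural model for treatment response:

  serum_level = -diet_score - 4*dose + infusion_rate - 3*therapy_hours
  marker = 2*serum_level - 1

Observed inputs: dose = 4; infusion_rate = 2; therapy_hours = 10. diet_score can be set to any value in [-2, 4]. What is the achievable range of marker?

Substituting into the serum_level equation gives serum_level = -diet_score - 44.
So marker = -2*diet_score - 89.
Linear in diet_score, so extremes are at the endpoints: diet_score = -2 gives marker = -85; diet_score = 4 gives marker = -97.

-97 to -85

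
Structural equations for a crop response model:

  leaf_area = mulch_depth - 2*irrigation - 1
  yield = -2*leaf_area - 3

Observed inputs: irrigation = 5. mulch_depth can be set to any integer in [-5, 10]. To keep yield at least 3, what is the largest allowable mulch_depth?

mulch_depth = 8

Substituting into the leaf_area equation gives leaf_area = mulch_depth - 11.
Substituting into the yield equation gives yield = -2*mulch_depth + 19.
Require -2*mulch_depth + 19 ≥ 3, so mulch_depth ≤ 8.
The largest integer in [-5, 10] satisfying this is 8.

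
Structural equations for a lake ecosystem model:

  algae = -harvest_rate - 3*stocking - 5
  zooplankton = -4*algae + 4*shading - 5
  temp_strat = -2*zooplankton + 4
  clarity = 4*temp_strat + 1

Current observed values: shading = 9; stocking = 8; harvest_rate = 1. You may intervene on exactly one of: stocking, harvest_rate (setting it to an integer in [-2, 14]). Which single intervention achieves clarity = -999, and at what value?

Intervening on stocking: with other inputs at their observed values, clarity = -96*stocking - 423. Solving for -999 gives stocking = 6, within [-2, 14].
Intervening on harvest_rate: clarity = -32*harvest_rate - 1159. Reaching -999 requires harvest_rate = -5, outside [-2, 14].

set stocking = 6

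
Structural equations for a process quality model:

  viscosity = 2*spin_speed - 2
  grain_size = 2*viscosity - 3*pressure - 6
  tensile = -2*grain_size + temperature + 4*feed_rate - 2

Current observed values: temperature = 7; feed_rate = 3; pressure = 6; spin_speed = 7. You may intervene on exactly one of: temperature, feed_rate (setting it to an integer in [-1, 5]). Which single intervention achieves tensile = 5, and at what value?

set feed_rate = 0

Intervening on temperature: tensile = temperature + 10. Reaching 5 requires temperature = -5, outside [-1, 5].
Intervening on feed_rate: with other inputs at their observed values, tensile = 4*feed_rate + 5. Solving for 5 gives feed_rate = 0, within [-1, 5].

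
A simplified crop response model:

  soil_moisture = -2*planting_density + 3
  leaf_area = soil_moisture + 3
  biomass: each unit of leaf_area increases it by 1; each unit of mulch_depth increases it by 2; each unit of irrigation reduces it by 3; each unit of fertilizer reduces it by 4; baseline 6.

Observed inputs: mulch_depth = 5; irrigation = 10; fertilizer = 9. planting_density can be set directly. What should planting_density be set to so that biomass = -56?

Substituting into the leaf_area equation gives leaf_area = -2*planting_density + 6.
So biomass = -2*planting_density - 44.
Solve -2*planting_density - 44 = -56: planting_density = (-56 + 44) / -2 = 6.

planting_density = 6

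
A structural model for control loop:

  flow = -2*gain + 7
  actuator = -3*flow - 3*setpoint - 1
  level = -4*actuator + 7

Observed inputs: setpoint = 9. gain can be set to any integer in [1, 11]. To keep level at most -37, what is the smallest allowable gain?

gain = 10

Substituting into the actuator equation gives actuator = 6*gain - 49.
Substituting into the level equation gives level = -24*gain + 203.
Require -24*gain + 203 ≤ -37, so gain ≥ 10.
The smallest integer in [1, 11] satisfying this is 10.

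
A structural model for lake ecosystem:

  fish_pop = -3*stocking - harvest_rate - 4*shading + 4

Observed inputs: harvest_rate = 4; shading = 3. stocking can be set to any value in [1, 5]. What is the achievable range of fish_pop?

Substituting into the fish_pop equation gives fish_pop = -3*stocking - 12.
Linear in stocking, so extremes are at the endpoints: stocking = 1 gives fish_pop = -15; stocking = 5 gives fish_pop = -27.

-27 to -15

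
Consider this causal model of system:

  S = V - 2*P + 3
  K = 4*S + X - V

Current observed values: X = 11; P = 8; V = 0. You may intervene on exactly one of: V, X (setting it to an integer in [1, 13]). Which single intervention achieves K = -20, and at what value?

set V = 7

Intervening on V: with other inputs at their observed values, K = 3*V - 41. Solving for -20 gives V = 7, within [1, 13].
Intervening on X: K = X - 52. Reaching -20 requires X = 32, outside [1, 13].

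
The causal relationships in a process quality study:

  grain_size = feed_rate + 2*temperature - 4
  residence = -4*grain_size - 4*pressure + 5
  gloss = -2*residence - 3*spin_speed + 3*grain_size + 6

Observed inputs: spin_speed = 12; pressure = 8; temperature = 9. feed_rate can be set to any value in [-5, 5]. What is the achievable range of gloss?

Substituting into the grain_size equation gives grain_size = feed_rate + 14.
Substituting into the residence equation gives residence = -4*feed_rate - 83.
gloss becomes 11*feed_rate + 178.
Linear in feed_rate, so extremes are at the endpoints: feed_rate = -5 gives gloss = 123; feed_rate = 5 gives gloss = 233.

123 to 233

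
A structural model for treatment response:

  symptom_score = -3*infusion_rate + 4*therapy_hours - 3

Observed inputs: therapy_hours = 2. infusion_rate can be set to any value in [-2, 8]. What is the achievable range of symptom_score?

-19 to 11

Substituting into the symptom_score equation gives symptom_score = -3*infusion_rate + 5.
Linear in infusion_rate, so extremes are at the endpoints: infusion_rate = -2 gives symptom_score = 11; infusion_rate = 8 gives symptom_score = -19.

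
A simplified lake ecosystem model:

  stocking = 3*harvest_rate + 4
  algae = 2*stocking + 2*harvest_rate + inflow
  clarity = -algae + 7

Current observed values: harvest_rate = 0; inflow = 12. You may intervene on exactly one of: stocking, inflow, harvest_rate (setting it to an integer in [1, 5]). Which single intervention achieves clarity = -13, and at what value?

Intervening on stocking: with other inputs at their observed values, clarity = -2*stocking - 5. Solving for -13 gives stocking = 4, within [1, 5].
Intervening on inflow: clarity = -inflow - 1. Reaching -13 requires inflow = 12, outside [1, 5].
Intervening on harvest_rate: clarity = -8*harvest_rate - 13. Reaching -13 requires harvest_rate = 0, outside [1, 5].

set stocking = 4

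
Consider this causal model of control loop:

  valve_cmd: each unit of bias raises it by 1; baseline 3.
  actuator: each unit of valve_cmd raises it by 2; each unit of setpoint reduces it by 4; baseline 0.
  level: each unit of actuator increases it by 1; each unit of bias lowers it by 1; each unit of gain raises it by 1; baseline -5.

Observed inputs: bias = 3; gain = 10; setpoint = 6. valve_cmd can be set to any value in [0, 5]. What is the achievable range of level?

-22 to -12

Intervening on valve_cmd fixes its value directly, overriding its dependence on bias.
Substituting into the actuator equation gives actuator = 2*valve_cmd - 24.
Substituting into the level equation gives level = 2*valve_cmd - 22.
Linear in valve_cmd, so extremes are at the endpoints: valve_cmd = 0 gives level = -22; valve_cmd = 5 gives level = -12.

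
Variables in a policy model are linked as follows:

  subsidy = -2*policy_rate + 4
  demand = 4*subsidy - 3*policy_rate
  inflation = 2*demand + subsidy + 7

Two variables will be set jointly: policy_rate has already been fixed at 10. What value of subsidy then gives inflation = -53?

With policy_rate held at 10:
Intervening on subsidy fixes its value directly, overriding its dependence on policy_rate.
Substituting into the demand equation gives demand = 4*subsidy - 30.
This gives inflation = 9*subsidy - 53.
Solve 9*subsidy - 53 = -53: subsidy = (-53 + 53) / 9 = 0.

subsidy = 0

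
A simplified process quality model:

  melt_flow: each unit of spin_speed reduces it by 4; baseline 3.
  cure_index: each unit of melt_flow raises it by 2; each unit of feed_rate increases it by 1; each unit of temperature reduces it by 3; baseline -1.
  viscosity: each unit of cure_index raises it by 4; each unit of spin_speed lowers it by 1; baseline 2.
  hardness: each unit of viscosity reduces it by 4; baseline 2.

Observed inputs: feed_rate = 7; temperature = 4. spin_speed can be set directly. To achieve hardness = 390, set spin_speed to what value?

spin_speed = 3

Substituting into the cure_index equation gives cure_index = -8*spin_speed.
This gives viscosity = -33*spin_speed + 2.
Substituting into the hardness equation gives hardness = 132*spin_speed - 6.
Solve 132*spin_speed - 6 = 390: spin_speed = (390 + 6) / 132 = 3.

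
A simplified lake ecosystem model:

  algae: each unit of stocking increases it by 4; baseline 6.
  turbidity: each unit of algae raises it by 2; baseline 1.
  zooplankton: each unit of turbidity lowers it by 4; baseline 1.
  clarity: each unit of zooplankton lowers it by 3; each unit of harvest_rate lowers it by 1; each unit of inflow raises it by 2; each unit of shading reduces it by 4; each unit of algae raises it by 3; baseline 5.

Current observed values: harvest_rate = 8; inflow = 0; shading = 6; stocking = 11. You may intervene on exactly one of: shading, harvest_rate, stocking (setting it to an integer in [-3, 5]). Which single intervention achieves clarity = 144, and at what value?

set stocking = 0

Intervening on shading: clarity = -4*shading + 1356. Reaching 144 requires shading = 303, outside [-3, 5].
Intervening on harvest_rate: clarity = -harvest_rate + 1340. Reaching 144 requires harvest_rate = 1196, outside [-3, 5].
Intervening on stocking: with other inputs at their observed values, clarity = 108*stocking + 144. Solving for 144 gives stocking = 0, within [-3, 5].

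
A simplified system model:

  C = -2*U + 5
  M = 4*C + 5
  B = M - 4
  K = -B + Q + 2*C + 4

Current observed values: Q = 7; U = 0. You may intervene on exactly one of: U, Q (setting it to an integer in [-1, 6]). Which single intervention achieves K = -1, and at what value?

set Q = 6

Intervening on U: K = 4*U. Reaching -1 requires U = -1/4, not an integer.
Intervening on Q: with other inputs at their observed values, K = Q - 7. Solving for -1 gives Q = 6, within [-1, 6].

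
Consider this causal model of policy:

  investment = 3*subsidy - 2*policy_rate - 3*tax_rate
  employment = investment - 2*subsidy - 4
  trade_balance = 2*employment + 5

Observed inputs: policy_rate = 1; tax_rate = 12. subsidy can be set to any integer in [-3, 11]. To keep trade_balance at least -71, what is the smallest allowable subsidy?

Substituting into the investment equation gives investment = 3*subsidy - 38.
This gives employment = subsidy - 42.
This gives trade_balance = 2*subsidy - 79.
Require 2*subsidy - 79 ≥ -71, so subsidy ≥ 4.
The smallest integer in [-3, 11] satisfying this is 4.

subsidy = 4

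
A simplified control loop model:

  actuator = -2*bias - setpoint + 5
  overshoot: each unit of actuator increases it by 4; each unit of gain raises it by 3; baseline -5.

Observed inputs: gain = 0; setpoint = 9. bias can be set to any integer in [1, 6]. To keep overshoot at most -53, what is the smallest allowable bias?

Substituting into the actuator equation gives actuator = -2*bias - 4.
Substituting into the overshoot equation gives overshoot = -8*bias - 21.
Require -8*bias - 21 ≤ -53, so bias ≥ 4.
The smallest integer in [1, 6] satisfying this is 4.

bias = 4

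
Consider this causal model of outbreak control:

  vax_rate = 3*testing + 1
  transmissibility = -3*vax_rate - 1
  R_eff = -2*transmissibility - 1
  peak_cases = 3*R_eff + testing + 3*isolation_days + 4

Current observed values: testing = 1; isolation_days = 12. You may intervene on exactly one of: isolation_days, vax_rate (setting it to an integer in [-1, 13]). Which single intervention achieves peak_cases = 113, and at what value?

Intervening on isolation_days: with other inputs at their observed values, peak_cases = 3*isolation_days + 80. Solving for 113 gives isolation_days = 11, within [-1, 13].
Intervening on vax_rate: peak_cases = 18*vax_rate + 44. Reaching 113 requires vax_rate = 23/6, not an integer.

set isolation_days = 11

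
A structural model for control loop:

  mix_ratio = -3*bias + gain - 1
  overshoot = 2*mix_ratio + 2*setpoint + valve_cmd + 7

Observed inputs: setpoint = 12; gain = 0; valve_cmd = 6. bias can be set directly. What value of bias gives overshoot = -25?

bias = 10

Substituting into the mix_ratio equation gives mix_ratio = -3*bias - 1.
This gives overshoot = -6*bias + 35.
Solve -6*bias + 35 = -25: bias = (-25 - 35) / -6 = 10.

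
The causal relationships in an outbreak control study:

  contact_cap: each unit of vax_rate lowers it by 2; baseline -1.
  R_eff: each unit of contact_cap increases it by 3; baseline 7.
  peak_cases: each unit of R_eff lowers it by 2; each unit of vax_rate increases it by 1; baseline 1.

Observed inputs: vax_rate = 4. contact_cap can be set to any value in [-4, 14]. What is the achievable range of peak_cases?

Intervening on contact_cap fixes its value directly, overriding its dependence on vax_rate.
Substituting into the peak_cases equation gives peak_cases = -6*contact_cap - 9.
Linear in contact_cap, so extremes are at the endpoints: contact_cap = -4 gives peak_cases = 15; contact_cap = 14 gives peak_cases = -93.

-93 to 15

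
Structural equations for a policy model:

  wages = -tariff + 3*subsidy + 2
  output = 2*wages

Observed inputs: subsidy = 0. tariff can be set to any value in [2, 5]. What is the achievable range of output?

-6 to 0

Substituting into the wages equation gives wages = -tariff + 2.
output becomes -2*tariff + 4.
Linear in tariff, so extremes are at the endpoints: tariff = 2 gives output = 0; tariff = 5 gives output = -6.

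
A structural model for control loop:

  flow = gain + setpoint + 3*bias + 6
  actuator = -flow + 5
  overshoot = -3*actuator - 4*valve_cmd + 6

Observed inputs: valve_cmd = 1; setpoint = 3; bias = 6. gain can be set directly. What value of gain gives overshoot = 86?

gain = 6

Substituting into the flow equation gives flow = gain + 27.
Substituting into the actuator equation gives actuator = -gain - 22.
Substituting into the overshoot equation gives overshoot = 3*gain + 68.
Solve 3*gain + 68 = 86: gain = (86 - 68) / 3 = 6.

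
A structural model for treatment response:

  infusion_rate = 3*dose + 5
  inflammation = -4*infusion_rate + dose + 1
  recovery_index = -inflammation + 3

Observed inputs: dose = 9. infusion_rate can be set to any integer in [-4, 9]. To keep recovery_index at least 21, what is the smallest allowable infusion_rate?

infusion_rate = 7

Intervening on infusion_rate fixes its value directly, overriding its dependence on dose.
Substituting into the inflammation equation gives inflammation = -4*infusion_rate + 10.
Substituting into the recovery_index equation gives recovery_index = 4*infusion_rate - 7.
Require 4*infusion_rate - 7 ≥ 21, so infusion_rate ≥ 7.
The smallest integer in [-4, 9] satisfying this is 7.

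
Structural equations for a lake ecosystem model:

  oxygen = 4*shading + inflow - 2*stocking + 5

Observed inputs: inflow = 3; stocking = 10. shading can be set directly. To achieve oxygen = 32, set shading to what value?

shading = 11

Substituting into the oxygen equation gives oxygen = 4*shading - 12.
Solve 4*shading - 12 = 32: shading = (32 + 12) / 4 = 11.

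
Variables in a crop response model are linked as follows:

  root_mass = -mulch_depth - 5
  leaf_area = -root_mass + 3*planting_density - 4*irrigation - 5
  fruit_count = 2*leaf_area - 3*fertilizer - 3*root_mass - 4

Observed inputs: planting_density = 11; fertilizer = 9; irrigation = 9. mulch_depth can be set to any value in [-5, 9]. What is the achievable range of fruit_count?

Substituting into the leaf_area equation gives leaf_area = mulch_depth - 3.
fruit_count becomes 5*mulch_depth - 22.
Linear in mulch_depth, so extremes are at the endpoints: mulch_depth = -5 gives fruit_count = -47; mulch_depth = 9 gives fruit_count = 23.

-47 to 23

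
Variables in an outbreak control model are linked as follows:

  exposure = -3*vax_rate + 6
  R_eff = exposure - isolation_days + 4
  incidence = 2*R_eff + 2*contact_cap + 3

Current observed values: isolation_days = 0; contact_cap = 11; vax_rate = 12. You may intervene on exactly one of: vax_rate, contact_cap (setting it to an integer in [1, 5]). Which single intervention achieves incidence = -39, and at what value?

Intervening on vax_rate: incidence = -6*vax_rate + 45. Reaching -39 requires vax_rate = 14, outside [1, 5].
Intervening on contact_cap: with other inputs at their observed values, incidence = 2*contact_cap - 49. Solving for -39 gives contact_cap = 5, within [1, 5].

set contact_cap = 5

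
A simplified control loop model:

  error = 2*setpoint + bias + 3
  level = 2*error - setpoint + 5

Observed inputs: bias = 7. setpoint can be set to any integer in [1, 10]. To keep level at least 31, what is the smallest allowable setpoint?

Substituting into the error equation gives error = 2*setpoint + 10.
level becomes 3*setpoint + 25.
Require 3*setpoint + 25 ≥ 31, so setpoint ≥ 2.
The smallest integer in [1, 10] satisfying this is 2.

setpoint = 2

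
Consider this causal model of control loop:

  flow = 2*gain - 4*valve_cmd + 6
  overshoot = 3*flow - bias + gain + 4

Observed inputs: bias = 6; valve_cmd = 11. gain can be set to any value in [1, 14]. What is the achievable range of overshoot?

Substituting into the flow equation gives flow = 2*gain - 38.
Substituting into the overshoot equation gives overshoot = 7*gain - 116.
Linear in gain, so extremes are at the endpoints: gain = 1 gives overshoot = -109; gain = 14 gives overshoot = -18.

-109 to -18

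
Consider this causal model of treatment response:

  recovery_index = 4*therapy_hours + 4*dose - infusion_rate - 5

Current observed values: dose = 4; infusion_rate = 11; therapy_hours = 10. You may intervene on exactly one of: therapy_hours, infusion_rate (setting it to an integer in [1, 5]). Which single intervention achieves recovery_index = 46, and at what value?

set infusion_rate = 5

Intervening on therapy_hours: recovery_index = 4*therapy_hours. Reaching 46 requires therapy_hours = 23/2, not an integer.
Intervening on infusion_rate: with other inputs at their observed values, recovery_index = -infusion_rate + 51. Solving for 46 gives infusion_rate = 5, within [1, 5].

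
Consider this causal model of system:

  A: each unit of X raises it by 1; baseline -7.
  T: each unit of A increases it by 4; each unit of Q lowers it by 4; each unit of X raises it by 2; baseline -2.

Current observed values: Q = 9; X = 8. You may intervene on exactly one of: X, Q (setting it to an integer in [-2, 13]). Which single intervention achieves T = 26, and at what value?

set Q = -2

Intervening on X: T = 6*X - 66. Reaching 26 requires X = 46/3, not an integer.
Intervening on Q: with other inputs at their observed values, T = -4*Q + 18. Solving for 26 gives Q = -2, within [-2, 13].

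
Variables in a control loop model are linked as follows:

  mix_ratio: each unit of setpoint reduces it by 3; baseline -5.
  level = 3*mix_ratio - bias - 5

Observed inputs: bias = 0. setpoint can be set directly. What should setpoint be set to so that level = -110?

setpoint = 10

Substituting into the level equation gives level = -9*setpoint - 20.
Solve -9*setpoint - 20 = -110: setpoint = (-110 + 20) / -9 = 10.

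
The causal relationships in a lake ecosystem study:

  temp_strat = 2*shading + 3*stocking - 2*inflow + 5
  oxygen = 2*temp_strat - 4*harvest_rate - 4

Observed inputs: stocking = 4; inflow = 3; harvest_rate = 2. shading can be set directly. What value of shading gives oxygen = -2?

shading = -3

Substituting into the temp_strat equation gives temp_strat = 2*shading + 11.
So oxygen = 4*shading + 10.
Solve 4*shading + 10 = -2: shading = (-2 - 10) / 4 = -3.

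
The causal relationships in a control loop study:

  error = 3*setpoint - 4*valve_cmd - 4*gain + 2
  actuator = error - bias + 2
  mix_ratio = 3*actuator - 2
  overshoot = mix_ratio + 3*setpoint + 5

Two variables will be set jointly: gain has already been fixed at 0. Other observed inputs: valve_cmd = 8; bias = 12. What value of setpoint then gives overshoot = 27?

With gain held at 0:
Substituting into the error equation gives error = 3*setpoint - 30.
Substituting into the actuator equation gives actuator = 3*setpoint - 40.
Substituting into the mix_ratio equation gives mix_ratio = 9*setpoint - 122.
overshoot becomes 12*setpoint - 117.
Solve 12*setpoint - 117 = 27: setpoint = (27 + 117) / 12 = 12.

setpoint = 12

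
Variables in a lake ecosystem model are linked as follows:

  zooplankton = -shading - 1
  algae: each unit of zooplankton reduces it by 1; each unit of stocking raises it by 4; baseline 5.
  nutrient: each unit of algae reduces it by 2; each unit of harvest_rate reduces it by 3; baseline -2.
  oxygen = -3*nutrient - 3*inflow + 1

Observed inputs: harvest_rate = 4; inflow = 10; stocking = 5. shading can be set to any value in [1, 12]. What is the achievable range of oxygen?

Substituting into the algae equation gives algae = shading + 26.
So nutrient = -2*shading - 66.
oxygen becomes 6*shading + 169.
Linear in shading, so extremes are at the endpoints: shading = 1 gives oxygen = 175; shading = 12 gives oxygen = 241.

175 to 241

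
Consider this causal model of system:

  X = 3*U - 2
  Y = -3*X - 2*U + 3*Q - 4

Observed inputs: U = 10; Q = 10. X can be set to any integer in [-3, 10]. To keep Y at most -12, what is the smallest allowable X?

X = 6

Intervening on X fixes its value directly, overriding its dependence on U.
Substituting into the Y equation gives Y = -3*X + 6.
Require -3*X + 6 ≤ -12, so X ≥ 6.
The smallest integer in [-3, 10] satisfying this is 6.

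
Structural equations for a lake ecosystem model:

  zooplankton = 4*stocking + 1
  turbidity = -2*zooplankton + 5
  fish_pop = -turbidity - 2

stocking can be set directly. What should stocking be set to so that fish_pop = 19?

Substituting into the turbidity equation gives turbidity = -8*stocking + 3.
Substituting into the fish_pop equation gives fish_pop = 8*stocking - 5.
Solve 8*stocking - 5 = 19: stocking = (19 + 5) / 8 = 3.

stocking = 3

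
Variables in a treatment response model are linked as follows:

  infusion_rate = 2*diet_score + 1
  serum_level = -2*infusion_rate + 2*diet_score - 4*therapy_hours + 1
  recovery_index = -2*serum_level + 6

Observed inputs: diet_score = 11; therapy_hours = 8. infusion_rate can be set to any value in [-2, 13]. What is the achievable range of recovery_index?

Intervening on infusion_rate fixes its value directly, overriding its dependence on diet_score.
Substituting into the serum_level equation gives serum_level = -2*infusion_rate - 9.
Substituting into the recovery_index equation gives recovery_index = 4*infusion_rate + 24.
Linear in infusion_rate, so extremes are at the endpoints: infusion_rate = -2 gives recovery_index = 16; infusion_rate = 13 gives recovery_index = 76.

16 to 76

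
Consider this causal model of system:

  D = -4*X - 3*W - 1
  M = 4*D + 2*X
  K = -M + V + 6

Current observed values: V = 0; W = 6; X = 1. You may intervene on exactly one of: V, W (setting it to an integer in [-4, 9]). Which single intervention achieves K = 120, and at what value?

Intervening on V: K = V + 96. Reaching 120 requires V = 24, outside [-4, 9].
Intervening on W: with other inputs at their observed values, K = 12*W + 24. Solving for 120 gives W = 8, within [-4, 9].

set W = 8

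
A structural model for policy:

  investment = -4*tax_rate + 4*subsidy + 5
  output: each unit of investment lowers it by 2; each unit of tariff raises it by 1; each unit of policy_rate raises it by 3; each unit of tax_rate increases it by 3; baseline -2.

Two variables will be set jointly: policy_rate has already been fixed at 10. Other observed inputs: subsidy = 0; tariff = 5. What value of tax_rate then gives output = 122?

tax_rate = 9

With policy_rate held at 10:
Substituting into the investment equation gives investment = -4*tax_rate + 5.
So output = 11*tax_rate + 23.
Solve 11*tax_rate + 23 = 122: tax_rate = (122 - 23) / 11 = 9.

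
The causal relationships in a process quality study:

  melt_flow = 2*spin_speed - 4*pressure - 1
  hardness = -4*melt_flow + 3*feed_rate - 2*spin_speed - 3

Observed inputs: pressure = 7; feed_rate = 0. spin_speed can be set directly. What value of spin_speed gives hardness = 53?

spin_speed = 6

Substituting into the melt_flow equation gives melt_flow = 2*spin_speed - 29.
This gives hardness = -10*spin_speed + 113.
Solve -10*spin_speed + 113 = 53: spin_speed = (53 - 113) / -10 = 6.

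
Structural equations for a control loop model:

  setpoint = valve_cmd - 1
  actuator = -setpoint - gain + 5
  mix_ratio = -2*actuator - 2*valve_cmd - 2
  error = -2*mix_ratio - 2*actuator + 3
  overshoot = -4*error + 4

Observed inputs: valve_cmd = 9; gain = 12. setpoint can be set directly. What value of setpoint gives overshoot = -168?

setpoint = -7

Intervening on setpoint fixes its value directly, overriding its dependence on valve_cmd.
Substituting into the actuator equation gives actuator = -setpoint - 7.
Substituting into the mix_ratio equation gives mix_ratio = 2*setpoint - 6.
This gives error = -2*setpoint + 29.
overshoot becomes 8*setpoint - 112.
Solve 8*setpoint - 112 = -168: setpoint = (-168 + 112) / 8 = -7.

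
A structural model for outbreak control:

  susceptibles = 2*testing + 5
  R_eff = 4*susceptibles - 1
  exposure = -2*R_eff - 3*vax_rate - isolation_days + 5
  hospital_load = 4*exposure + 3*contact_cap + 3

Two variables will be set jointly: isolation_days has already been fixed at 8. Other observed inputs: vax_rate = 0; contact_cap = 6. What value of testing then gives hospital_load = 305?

testing = -7

With isolation_days held at 8:
Substituting into the R_eff equation gives R_eff = 8*testing + 19.
Substituting into the exposure equation gives exposure = -16*testing - 41.
Substituting into the hospital_load equation gives hospital_load = -64*testing - 143.
Solve -64*testing - 143 = 305: testing = (305 + 143) / -64 = -7.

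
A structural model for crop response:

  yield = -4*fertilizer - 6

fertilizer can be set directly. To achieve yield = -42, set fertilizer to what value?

Solve -4*fertilizer - 6 = -42: fertilizer = (-42 + 6) / -4 = 9.

fertilizer = 9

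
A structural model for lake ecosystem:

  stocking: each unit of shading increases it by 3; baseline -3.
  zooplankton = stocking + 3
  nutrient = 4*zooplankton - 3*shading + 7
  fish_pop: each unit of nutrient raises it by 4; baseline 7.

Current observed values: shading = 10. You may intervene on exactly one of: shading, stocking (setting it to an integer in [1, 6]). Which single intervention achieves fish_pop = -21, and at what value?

Intervening on shading: fish_pop = 36*shading + 35. Reaching -21 requires shading = -14/9, not an integer.
Intervening on stocking: with other inputs at their observed values, fish_pop = 16*stocking - 37. Solving for -21 gives stocking = 1, within [1, 6].

set stocking = 1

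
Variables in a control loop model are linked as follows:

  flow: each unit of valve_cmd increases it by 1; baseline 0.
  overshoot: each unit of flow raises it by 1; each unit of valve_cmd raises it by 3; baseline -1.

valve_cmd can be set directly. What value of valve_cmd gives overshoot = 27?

valve_cmd = 7

Substituting into the overshoot equation gives overshoot = 4*valve_cmd - 1.
Solve 4*valve_cmd - 1 = 27: valve_cmd = (27 + 1) / 4 = 7.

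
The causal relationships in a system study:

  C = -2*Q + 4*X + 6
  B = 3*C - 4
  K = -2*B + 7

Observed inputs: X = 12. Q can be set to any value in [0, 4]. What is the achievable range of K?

-309 to -261

Substituting into the C equation gives C = -2*Q + 54.
Substituting into the B equation gives B = -6*Q + 158.
Substituting into the K equation gives K = 12*Q - 309.
Linear in Q, so extremes are at the endpoints: Q = 0 gives K = -309; Q = 4 gives K = -261.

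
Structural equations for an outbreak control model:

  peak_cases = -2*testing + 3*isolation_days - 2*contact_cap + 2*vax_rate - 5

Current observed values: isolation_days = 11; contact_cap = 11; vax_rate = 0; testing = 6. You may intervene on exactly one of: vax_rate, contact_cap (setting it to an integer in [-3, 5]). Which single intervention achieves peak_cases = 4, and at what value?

Intervening on vax_rate: with other inputs at their observed values, peak_cases = 2*vax_rate - 6. Solving for 4 gives vax_rate = 5, within [-3, 5].
Intervening on contact_cap: peak_cases = -2*contact_cap + 16. Reaching 4 requires contact_cap = 6, outside [-3, 5].

set vax_rate = 5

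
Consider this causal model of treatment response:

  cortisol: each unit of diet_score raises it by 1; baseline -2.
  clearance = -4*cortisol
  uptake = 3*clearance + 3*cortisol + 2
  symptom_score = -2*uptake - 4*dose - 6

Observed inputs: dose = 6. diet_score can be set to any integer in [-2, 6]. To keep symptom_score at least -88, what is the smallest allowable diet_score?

Substituting into the clearance equation gives clearance = -4*diet_score + 8.
uptake becomes -9*diet_score + 20.
Substituting into the symptom_score equation gives symptom_score = 18*diet_score - 70.
Require 18*diet_score - 70 ≥ -88, so diet_score ≥ -1.
The smallest integer in [-2, 6] satisfying this is -1.

diet_score = -1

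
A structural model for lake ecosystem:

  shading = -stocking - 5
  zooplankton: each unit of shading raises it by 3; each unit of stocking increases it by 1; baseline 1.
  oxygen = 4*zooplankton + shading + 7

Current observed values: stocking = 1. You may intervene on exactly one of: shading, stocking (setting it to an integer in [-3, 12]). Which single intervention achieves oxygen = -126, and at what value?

Intervening on shading: oxygen = 13*shading + 15. Reaching -126 requires shading = -141/13, not an integer.
Intervening on stocking: with other inputs at their observed values, oxygen = -9*stocking - 54. Solving for -126 gives stocking = 8, within [-3, 12].

set stocking = 8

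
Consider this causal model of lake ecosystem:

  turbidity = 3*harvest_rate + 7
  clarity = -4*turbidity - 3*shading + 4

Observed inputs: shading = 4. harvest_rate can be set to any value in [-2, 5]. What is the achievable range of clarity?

Substituting into the clarity equation gives clarity = -12*harvest_rate - 36.
Linear in harvest_rate, so extremes are at the endpoints: harvest_rate = -2 gives clarity = -12; harvest_rate = 5 gives clarity = -96.

-96 to -12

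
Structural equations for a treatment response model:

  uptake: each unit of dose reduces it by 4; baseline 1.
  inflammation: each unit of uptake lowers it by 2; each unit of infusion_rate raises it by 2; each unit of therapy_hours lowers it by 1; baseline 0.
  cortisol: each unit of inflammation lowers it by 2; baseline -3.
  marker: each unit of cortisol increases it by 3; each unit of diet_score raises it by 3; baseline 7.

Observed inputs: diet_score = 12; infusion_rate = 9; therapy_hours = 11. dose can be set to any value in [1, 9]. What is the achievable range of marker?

-428 to -44

Substituting into the inflammation equation gives inflammation = 8*dose + 5.
Substituting into the cortisol equation gives cortisol = -16*dose - 13.
Substituting into the marker equation gives marker = -48*dose + 4.
Linear in dose, so extremes are at the endpoints: dose = 1 gives marker = -44; dose = 9 gives marker = -428.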